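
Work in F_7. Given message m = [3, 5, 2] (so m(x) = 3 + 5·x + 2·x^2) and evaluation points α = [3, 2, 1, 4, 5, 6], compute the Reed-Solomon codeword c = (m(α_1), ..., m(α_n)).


c = [1, 0, 3, 6, 1, 0]

Message polynomial: m(x) = 3 + 5·x + 2·x^2 (mod 7).
For each evaluation point α_i, compute m(α_i) mod 7:
  α_1 = 3: Horner steps 2 → 4 → 1, so m(3) = 1.
  α_2 = 2: Horner steps 2 → 2 → 0, so m(2) = 0.
  α_3 = 1: Horner steps 2 → 0 → 3, so m(1) = 3.
  α_4 = 4: Horner steps 2 → 6 → 6, so m(4) = 6.
  α_5 = 5: Horner steps 2 → 1 → 1, so m(5) = 1.
  α_6 = 6: Horner steps 2 → 3 → 0, so m(6) = 0.
Codeword c = [1, 0, 3, 6, 1, 0] ∈ F_7^6.


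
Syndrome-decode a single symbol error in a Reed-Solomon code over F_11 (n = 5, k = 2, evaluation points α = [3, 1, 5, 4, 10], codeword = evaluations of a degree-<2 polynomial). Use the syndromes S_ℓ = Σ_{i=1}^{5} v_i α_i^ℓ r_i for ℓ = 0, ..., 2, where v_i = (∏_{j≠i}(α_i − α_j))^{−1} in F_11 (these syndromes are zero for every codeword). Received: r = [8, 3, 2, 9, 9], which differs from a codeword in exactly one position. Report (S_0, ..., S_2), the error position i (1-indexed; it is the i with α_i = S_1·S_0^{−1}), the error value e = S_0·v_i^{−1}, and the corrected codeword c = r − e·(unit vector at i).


S = (10, 7, 6), error at position 4, error magnitude e = 4, c = [8, 3, 2, 5, 9].

Step 1: column multipliers v_i = (∏_{j≠i}(α_i − α_j))^{−1} mod 11.
  i = 1 (α = 3): (3−1)(3−5)(3−4)(3−10) = 2·(−2)·(−1)·(−7) = −28 ≡ 5, so v_1 = 5^{−1} = 9 (mod 11).
  i = 2 (α = 1): (1−3)(1−5)(1−4)(1−10) = (−2)·(−4)·(−3)·(−9) = 216 ≡ 7, so v_2 = 7^{−1} = 8 (mod 11).
  i = 3 (α = 5): (5−3)(5−1)(5−4)(5−10) = 2·4·1·(−5) = −40 ≡ 4, so v_3 = 4^{−1} = 3 (mod 11).
  i = 4 (α = 4): (4−3)(4−1)(4−5)(4−10) = 1·3·(−1)·(−6) = 18 ≡ 7, so v_4 = 7^{−1} = 8 (mod 11).
  i = 5 (α = 10): (10−3)(10−1)(10−5)(10−4) = 7·9·5·6 = 1890 ≡ 9, so v_5 = 9^{−1} = 5 (mod 11).
  v = [9, 8, 3, 8, 5].
Step 2: syndromes of r = [8, 3, 2, 9, 9] (all sums mod 11).
  S_0 = Σ v_i r_i = 9·8 + 8·3 + 3·2 + 8·9 + 5·9 = 219 ≡ 10.
  S_1 = Σ v_i α_i r_i = 9·3·8 + 8·1·3 + 3·5·2 + 8·4·9 + 5·10·9 = 1008 ≡ 7.
  α_i^2 mod 11 = [9, 1, 3, 5, 1].
  S_2 = Σ v_i α_i^2 r_i = 9·9·8 + 8·1·3 + 3·3·2 + 8·5·9 + 5·1·9 = 1095 ≡ 6.
  S = (10, 7, 6) ≠ 0, so r is not a codeword (an error is present).
Step 3: locate the error. For a single error e at position i, S_ℓ = v_i·e·α_i^ℓ, so α_err = S_1/S_0.
  S_0^{−1} = 10^{−1} = 10 (mod 11), so α_err = 7·10 = 70 ≡ 4 = α_4. Error position i = 4.
  Consistency check: S_2/S_1 = 6·8 = 48 ≡ 4 = α_err ✓ (single-error assumption holds).
Step 4: error magnitude e = S_0/v_4 = S_0·∏_{j≠4}(α_4 − α_j) = 10·7 = 70 ≡ 4 (mod 11).
Step 5: correct position 4: c_4 = r_4 − e = 9 − 4 ≡ 5 (mod 11). Hence c = [8, 3, 2, 5, 9].
  Check: interpolating c through the α_i gives m(x) = 6 + 8·x (degree < 2) with m(α_i) = c_i for every i, so c is indeed a codeword.


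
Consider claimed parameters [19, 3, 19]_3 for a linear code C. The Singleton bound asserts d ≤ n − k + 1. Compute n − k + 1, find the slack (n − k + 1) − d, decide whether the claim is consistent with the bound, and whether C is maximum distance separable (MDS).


Singleton RHS = n − k + 1 = 17, slack = -2, bound violated (no such code; not MDS).

Singleton bound: d ≤ n − k + 1.
Here n = 19, k = 3, so n − k + 1 = 17.
Given d = 19, check d ≤ 17: NO.
Slack = (n − k + 1) − d = -2.
The slack is negative: d = 19 exceeds n − k + 1 = 17 by 2, so the Singleton bound is violated and no linear [19, 3, 19]_3 code can exist. In particular it is not MDS (MDS requires d = n − k + 1 exactly).
Description: the claimed parameters are [19, 3, 19]_3; such a code would be impossible (violates the Singleton bound).


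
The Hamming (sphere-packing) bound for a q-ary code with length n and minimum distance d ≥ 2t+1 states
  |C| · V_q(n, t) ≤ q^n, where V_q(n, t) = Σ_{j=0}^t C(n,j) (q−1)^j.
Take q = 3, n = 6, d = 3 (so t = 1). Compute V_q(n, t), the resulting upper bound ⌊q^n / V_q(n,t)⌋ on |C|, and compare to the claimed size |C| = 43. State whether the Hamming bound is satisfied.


V_q(n, t) = 13, q^n = 729, Hamming bound = 56, |C| = 43 ≤ bound (satisfied).

Step 1: Compute V_q(n, t) = Σ_{j=0}^1 C(n, j) (q−1)^j.
  j = 0: C(6,0)·(2)^0 = 1·1 = 1.
  j = 1: C(6,1)·(2)^1 = 6·2 = 12.
  V_q(n, t) = 1 + 12 = 13.
Step 2: q^n = 3^6 = 729.
Step 3: Hamming bound ⌊q^n / V_q(n,t)⌋ = ⌊729/13⌋ = 56.
Step 4: Compare |C| = 43 to 56: satisfied.
The claimed |C| lies below the Hamming bound.


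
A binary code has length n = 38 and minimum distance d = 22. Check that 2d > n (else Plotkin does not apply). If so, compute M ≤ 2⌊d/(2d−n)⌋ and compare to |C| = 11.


Plotkin bound M ≤ 6; given |C| = 11 > bound (violated).

Check applicability: 2d = 44, n = 38.
2d − n = 6 > 0, so Plotkin applies.
Compute d/(2d−n) = 22/6 ≈ 3.6667.
⌊d/(2d−n)⌋ = 3.
Plotkin bound: M ≤ 2·3 = 6.
Given |C| = 11, check: VIOLATED.
This |C| is above the Plotkin bound, so no binary code with n = 38, d = 22 and 11 codewords exists.


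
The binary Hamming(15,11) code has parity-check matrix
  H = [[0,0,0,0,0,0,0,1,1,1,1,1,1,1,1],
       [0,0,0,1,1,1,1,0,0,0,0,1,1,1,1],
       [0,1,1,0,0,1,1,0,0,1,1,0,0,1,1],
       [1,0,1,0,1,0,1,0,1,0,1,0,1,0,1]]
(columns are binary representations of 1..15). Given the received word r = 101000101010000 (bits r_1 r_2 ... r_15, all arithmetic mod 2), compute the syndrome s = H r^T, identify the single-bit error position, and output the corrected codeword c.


s = (0, 1, 1, 1)^T, error position = 7, corrected codeword c = 101000001010000

Compute s = H r^T mod 2 one row at a time:
  s_1 = 0 + 1 + 0 + 1 + 0 + 0 + 0 + 0 = 2 ≡ 0 (mod 2).
  s_2 = 0 + 0 + 0 + 1 + 0 + 0 + 0 + 0 = 1 ≡ 1 (mod 2).
  s_3 = 0 + 1 + 0 + 1 + 0 + 1 + 0 + 0 = 3 ≡ 1 (mod 2).
  s_4 = 1 + 1 + 0 + 1 + 1 + 1 + 0 + 0 = 5 ≡ 1 (mod 2).
s = (0, 1, 1, 1)^T — this equals column 7 of H (binary 0111), so error is at position 7.
Correct: flip bit 7 of r = 101000101010000 to get c = 101000001010000.


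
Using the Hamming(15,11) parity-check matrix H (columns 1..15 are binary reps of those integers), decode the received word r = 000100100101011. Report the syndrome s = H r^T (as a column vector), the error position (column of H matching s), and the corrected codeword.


s = (0, 1, 0, 0)^T, error position = 4, corrected codeword c = 000000100101011

Compute s = H r^T mod 2 one row at a time:
  s_1 = 0 + 0 + 1 + 0 + 1 + 0 + 1 + 1 = 4 ≡ 0 (mod 2).
  s_2 = 1 + 0 + 0 + 1 + 1 + 0 + 1 + 1 = 5 ≡ 1 (mod 2).
  s_3 = 0 + 0 + 0 + 1 + 1 + 0 + 1 + 1 = 4 ≡ 0 (mod 2).
  s_4 = 0 + 0 + 0 + 1 + 0 + 0 + 0 + 1 = 2 ≡ 0 (mod 2).
s = (0, 1, 0, 0)^T — this equals column 4 of H (binary 0100), so error is at position 4.
Correct: flip bit 4 of r = 000100100101011 to get c = 000000100101011.


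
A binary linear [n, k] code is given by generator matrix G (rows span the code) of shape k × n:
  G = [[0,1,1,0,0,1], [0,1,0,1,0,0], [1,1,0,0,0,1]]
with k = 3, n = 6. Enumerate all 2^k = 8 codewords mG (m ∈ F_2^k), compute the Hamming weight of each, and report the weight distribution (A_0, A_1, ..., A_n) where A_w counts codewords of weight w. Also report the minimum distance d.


Weight distribution: A_0 = 1, A_2 = 2, A_3 = 4, A_4 = 1. Minimum distance d = 2.

Enumerate all 2^3 = 8 messages m ∈ F_2^3.
For each, compute codeword c = mG in F_2^6, then tally its weight.
  m = 000 → c = 000000, weight = 0.
  m = 100 → c = 011001, weight = 3.
  m = 010 → c = 010100, weight = 2.
  m = 110 → c = 001101, weight = 3.
  m = 001 → c = 110001, weight = 3.
  m = 101 → c = 101000, weight = 2.
  m = 011 → c = 100101, weight = 3.
  m = 111 → c = 111100, weight = 4.
Tally weights:
  weight 0: 1 codewords.
  weight 2: 2 codewords.
  weight 3: 4 codewords.
  weight 4: 1 codewords.
Minimum distance d = smallest w > 0 with A_w > 0 = 2.
Sanity: Σ A_w = 8 = 2^3 = 8 ✓.


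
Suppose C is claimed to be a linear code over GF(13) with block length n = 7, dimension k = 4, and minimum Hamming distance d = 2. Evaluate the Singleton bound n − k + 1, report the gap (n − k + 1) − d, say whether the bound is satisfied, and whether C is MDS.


Singleton RHS = n − k + 1 = 4, slack = 2, bound satisfied, not MDS.

Singleton bound: d ≤ n − k + 1.
Here n = 7, k = 4, so n − k + 1 = 4.
Given d = 2, check d ≤ 4: YES.
Slack = (n − k + 1) − d = 2.
The code is NOT MDS (slack = 2 > 0).
Description: the claimed parameters are [7, 4, 2]_13; such a code would be non-MDS.


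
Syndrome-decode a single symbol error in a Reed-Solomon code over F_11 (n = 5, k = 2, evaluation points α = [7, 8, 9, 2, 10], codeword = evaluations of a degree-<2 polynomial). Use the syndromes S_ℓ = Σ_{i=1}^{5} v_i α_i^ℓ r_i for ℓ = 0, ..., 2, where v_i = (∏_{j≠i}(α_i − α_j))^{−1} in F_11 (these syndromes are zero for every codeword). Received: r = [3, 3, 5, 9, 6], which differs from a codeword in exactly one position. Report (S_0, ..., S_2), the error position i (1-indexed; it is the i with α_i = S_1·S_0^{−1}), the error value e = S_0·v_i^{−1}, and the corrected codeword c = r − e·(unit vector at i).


S = (10, 3, 2), error at position 2, error magnitude e = 10, c = [3, 4, 5, 9, 6].

Step 1: column multipliers v_i = (∏_{j≠i}(α_i − α_j))^{−1} mod 11.
  i = 1 (α = 7): (7−8)(7−9)(7−2)(7−10) = (−1)·(−2)·5·(−3) = −30 ≡ 3, so v_1 = 3^{−1} = 4 (mod 11).
  i = 2 (α = 8): (8−7)(8−9)(8−2)(8−10) = 1·(−1)·6·(−2) = 12 ≡ 1, so v_2 = 1^{−1} = 1 (mod 11).
  i = 3 (α = 9): (9−7)(9−8)(9−2)(9−10) = 2·1·7·(−1) = −14 ≡ 8, so v_3 = 8^{−1} = 7 (mod 11).
  i = 4 (α = 2): (2−7)(2−8)(2−9)(2−10) = (−5)·(−6)·(−7)·(−8) = 1680 ≡ 8, so v_4 = 8^{−1} = 7 (mod 11).
  i = 5 (α = 10): (10−7)(10−8)(10−9)(10−2) = 3·2·1·8 = 48 ≡ 4, so v_5 = 4^{−1} = 3 (mod 11).
  v = [4, 1, 7, 7, 3].
Step 2: syndromes of r = [3, 3, 5, 9, 6] (all sums mod 11).
  S_0 = Σ v_i r_i = 4·3 + 1·3 + 7·5 + 7·9 + 3·6 = 131 ≡ 10.
  S_1 = Σ v_i α_i r_i = 4·7·3 + 1·8·3 + 7·9·5 + 7·2·9 + 3·10·6 = 729 ≡ 3.
  α_i^2 mod 11 = [5, 9, 4, 4, 1].
  S_2 = Σ v_i α_i^2 r_i = 4·5·3 + 1·9·3 + 7·4·5 + 7·4·9 + 3·1·6 = 497 ≡ 2.
  S = (10, 3, 2) ≠ 0, so r is not a codeword (an error is present).
Step 3: locate the error. For a single error e at position i, S_ℓ = v_i·e·α_i^ℓ, so α_err = S_1/S_0.
  S_0^{−1} = 10^{−1} = 10 (mod 11), so α_err = 3·10 = 30 ≡ 8 = α_2. Error position i = 2.
  Consistency check: S_2/S_1 = 2·4 = 8 ≡ 8 = α_err ✓ (single-error assumption holds).
Step 4: error magnitude e = S_0/v_2 = S_0·∏_{j≠2}(α_2 − α_j) = 10·1 = 10 ≡ 10 (mod 11).
Step 5: correct position 2: c_2 = r_2 − e = 3 − 10 ≡ 4 (mod 11). Hence c = [3, 4, 5, 9, 6].
  Check: interpolating c through the α_i gives m(x) = 7 + 1·x (degree < 2) with m(α_i) = c_i for every i, so c is indeed a codeword.


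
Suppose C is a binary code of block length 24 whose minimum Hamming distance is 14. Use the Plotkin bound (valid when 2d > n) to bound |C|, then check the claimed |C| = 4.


Plotkin bound M ≤ 6; given |C| = 4 ≤ bound (satisfied).

Check applicability: 2d = 28, n = 24.
2d − n = 4 > 0, so Plotkin applies.
Compute d/(2d−n) = 14/4 ≈ 3.5000.
⌊d/(2d−n)⌋ = 3.
Plotkin bound: M ≤ 2·3 = 6.
Given |C| = 4, check: satisfied.
This |C| is below the Plotkin bound.


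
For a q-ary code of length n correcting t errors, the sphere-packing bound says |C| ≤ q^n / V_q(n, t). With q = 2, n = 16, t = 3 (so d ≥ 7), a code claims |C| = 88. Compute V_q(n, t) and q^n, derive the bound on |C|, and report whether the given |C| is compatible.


V_q(n, t) = 697, q^n = 65536, Hamming bound = 94, |C| = 88 ≤ bound (satisfied).

Step 1: Compute V_q(n, t) = Σ_{j=0}^3 C(n, j) (q−1)^j.
  j = 0: C(16,0)·(1)^0 = 1·1 = 1.
  j = 1: C(16,1)·(1)^1 = 16·1 = 16.
  j = 2: C(16,2)·(1)^2 = 120·1 = 120.
  j = 3: C(16,3)·(1)^3 = 560·1 = 560.
  V_q(n, t) = 1 + 16 + 120 + 560 = 697.
Step 2: q^n = 2^16 = 65536.
Step 3: Hamming bound ⌊q^n / V_q(n,t)⌋ = ⌊65536/697⌋ = 94.
Step 4: Compare |C| = 88 to 94: satisfied.
The claimed |C| lies below the Hamming bound.


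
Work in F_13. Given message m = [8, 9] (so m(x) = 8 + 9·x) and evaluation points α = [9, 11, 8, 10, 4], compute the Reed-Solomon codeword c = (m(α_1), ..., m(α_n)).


c = [11, 3, 2, 7, 5]

Message polynomial: m(x) = 8 + 9·x (mod 13).
For each evaluation point α_i, compute m(α_i) mod 13:
  α_1 = 9: Horner steps 9 → 11, so m(9) = 11.
  α_2 = 11: Horner steps 9 → 3, so m(11) = 3.
  α_3 = 8: Horner steps 9 → 2, so m(8) = 2.
  α_4 = 10: Horner steps 9 → 7, so m(10) = 7.
  α_5 = 4: Horner steps 9 → 5, so m(4) = 5.
Codeword c = [11, 3, 2, 7, 5] ∈ F_13^5.


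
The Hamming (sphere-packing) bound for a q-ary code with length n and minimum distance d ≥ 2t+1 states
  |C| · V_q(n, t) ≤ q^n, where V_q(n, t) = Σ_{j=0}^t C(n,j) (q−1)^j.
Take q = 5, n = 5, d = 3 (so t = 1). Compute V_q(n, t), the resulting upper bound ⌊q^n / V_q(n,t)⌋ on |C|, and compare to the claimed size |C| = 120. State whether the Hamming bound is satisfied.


V_q(n, t) = 21, q^n = 3125, Hamming bound = 148, |C| = 120 ≤ bound (satisfied).

Step 1: Compute V_q(n, t) = Σ_{j=0}^1 C(n, j) (q−1)^j.
  j = 0: C(5,0)·(4)^0 = 1·1 = 1.
  j = 1: C(5,1)·(4)^1 = 5·4 = 20.
  V_q(n, t) = 1 + 20 = 21.
Step 2: q^n = 5^5 = 3125.
Step 3: Hamming bound ⌊q^n / V_q(n,t)⌋ = ⌊3125/21⌋ = 148.
Step 4: Compare |C| = 120 to 148: satisfied.
The claimed |C| lies below the Hamming bound.


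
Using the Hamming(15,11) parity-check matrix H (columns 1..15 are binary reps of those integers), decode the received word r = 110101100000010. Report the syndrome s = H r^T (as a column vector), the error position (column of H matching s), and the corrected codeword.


s = (1, 0, 0, 0)^T, error position = 8, corrected codeword c = 110101110000010

Compute s = H r^T mod 2 one row at a time:
  s_1 = 0 + 0 + 0 + 0 + 0 + 0 + 1 + 0 = 1 ≡ 1 (mod 2).
  s_2 = 1 + 0 + 1 + 1 + 0 + 0 + 1 + 0 = 4 ≡ 0 (mod 2).
  s_3 = 1 + 0 + 1 + 1 + 0 + 0 + 1 + 0 = 4 ≡ 0 (mod 2).
  s_4 = 1 + 0 + 0 + 1 + 0 + 0 + 0 + 0 = 2 ≡ 0 (mod 2).
s = (1, 0, 0, 0)^T — this equals column 8 of H (binary 1000), so error is at position 8.
Correct: flip bit 8 of r = 110101100000010 to get c = 110101110000010.


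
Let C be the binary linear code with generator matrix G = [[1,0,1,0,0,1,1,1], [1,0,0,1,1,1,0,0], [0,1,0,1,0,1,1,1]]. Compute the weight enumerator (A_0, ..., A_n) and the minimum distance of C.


Weight distribution: A_0 = 1, A_4 = 3, A_5 = 4. Minimum distance d = 4.

Enumerate all 2^3 = 8 messages m ∈ F_2^3.
For each, compute codeword c = mG in F_2^8, then tally its weight.
  m = 000 → c = 00000000, weight = 0.
  m = 100 → c = 10100111, weight = 5.
  m = 010 → c = 10011100, weight = 4.
  m = 110 → c = 00111011, weight = 5.
  m = 001 → c = 01010111, weight = 5.
  m = 101 → c = 11110000, weight = 4.
  m = 011 → c = 11001011, weight = 5.
  m = 111 → c = 01101100, weight = 4.
Tally weights:
  weight 0: 1 codewords.
  weight 4: 3 codewords.
  weight 5: 4 codewords.
Minimum distance d = smallest w > 0 with A_w > 0 = 4.
Sanity: Σ A_w = 8 = 2^3 = 8 ✓.


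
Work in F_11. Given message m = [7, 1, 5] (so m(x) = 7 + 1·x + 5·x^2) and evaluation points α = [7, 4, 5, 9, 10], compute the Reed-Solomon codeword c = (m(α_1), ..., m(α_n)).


c = [6, 3, 5, 3, 0]

Message polynomial: m(x) = 7 + 1·x + 5·x^2 (mod 11).
For each evaluation point α_i, compute m(α_i) mod 11:
  α_1 = 7: Horner steps 5 → 3 → 6, so m(7) = 6.
  α_2 = 4: Horner steps 5 → 10 → 3, so m(4) = 3.
  α_3 = 5: Horner steps 5 → 4 → 5, so m(5) = 5.
  α_4 = 9: Horner steps 5 → 2 → 3, so m(9) = 3.
  α_5 = 10: Horner steps 5 → 7 → 0, so m(10) = 0.
Codeword c = [6, 3, 5, 3, 0] ∈ F_11^5.


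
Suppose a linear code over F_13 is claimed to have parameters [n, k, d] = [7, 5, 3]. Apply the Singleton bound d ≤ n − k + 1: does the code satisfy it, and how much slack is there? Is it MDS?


Singleton RHS = n − k + 1 = 3, slack = 0, bound satisfied, MDS.

Singleton bound: d ≤ n − k + 1.
Here n = 7, k = 5, so n − k + 1 = 3.
Given d = 3, check d ≤ 3: YES.
Slack = (n − k + 1) − d = 0.
The code is MDS (slack = 0).
Description: the claimed parameters are [7, 5, 3]_13; such a code would be MDS (meets Singleton bound).


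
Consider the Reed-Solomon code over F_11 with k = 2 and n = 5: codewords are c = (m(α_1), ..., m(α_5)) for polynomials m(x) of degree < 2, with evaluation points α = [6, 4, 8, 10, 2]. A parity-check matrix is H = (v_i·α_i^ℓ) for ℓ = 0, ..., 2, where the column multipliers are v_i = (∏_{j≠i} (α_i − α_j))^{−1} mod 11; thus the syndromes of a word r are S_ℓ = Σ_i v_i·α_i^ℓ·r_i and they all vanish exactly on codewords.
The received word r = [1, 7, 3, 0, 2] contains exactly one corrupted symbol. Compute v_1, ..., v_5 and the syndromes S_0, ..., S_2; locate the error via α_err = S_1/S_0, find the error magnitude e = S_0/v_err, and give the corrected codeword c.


S = (10, 3, 2), error at position 3, error magnitude e = 8, c = [1, 7, 6, 0, 2].

Step 1: column multipliers v_i = (∏_{j≠i}(α_i − α_j))^{−1} mod 11.
  i = 1 (α = 6): (6−4)(6−8)(6−10)(6−2) = 2·(−2)·(−4)·4 = 64 ≡ 9, so v_1 = 9^{−1} = 5 (mod 11).
  i = 2 (α = 4): (4−6)(4−8)(4−10)(4−2) = (−2)·(−4)·(−6)·2 = −96 ≡ 3, so v_2 = 3^{−1} = 4 (mod 11).
  i = 3 (α = 8): (8−6)(8−4)(8−10)(8−2) = 2·4·(−2)·6 = −96 ≡ 3, so v_3 = 3^{−1} = 4 (mod 11).
  i = 4 (α = 10): (10−6)(10−4)(10−8)(10−2) = 4·6·2·8 = 384 ≡ 10, so v_4 = 10^{−1} = 10 (mod 11).
  i = 5 (α = 2): (2−6)(2−4)(2−8)(2−10) = (−4)·(−2)·(−6)·(−8) = 384 ≡ 10, so v_5 = 10^{−1} = 10 (mod 11).
  v = [5, 4, 4, 10, 10].
Step 2: syndromes of r = [1, 7, 3, 0, 2] (all sums mod 11).
  S_0 = Σ v_i r_i = 5·1 + 4·7 + 4·3 + 10·0 + 10·2 = 65 ≡ 10.
  S_1 = Σ v_i α_i r_i = 5·6·1 + 4·4·7 + 4·8·3 + 10·10·0 + 10·2·2 = 278 ≡ 3.
  α_i^2 mod 11 = [3, 5, 9, 1, 4].
  S_2 = Σ v_i α_i^2 r_i = 5·3·1 + 4·5·7 + 4·9·3 + 10·1·0 + 10·4·2 = 343 ≡ 2.
  S = (10, 3, 2) ≠ 0, so r is not a codeword (an error is present).
Step 3: locate the error. For a single error e at position i, S_ℓ = v_i·e·α_i^ℓ, so α_err = S_1/S_0.
  S_0^{−1} = 10^{−1} = 10 (mod 11), so α_err = 3·10 = 30 ≡ 8 = α_3. Error position i = 3.
  Consistency check: S_2/S_1 = 2·4 = 8 ≡ 8 = α_err ✓ (single-error assumption holds).
Step 4: error magnitude e = S_0/v_3 = S_0·∏_{j≠3}(α_3 − α_j) = 10·3 = 30 ≡ 8 (mod 11).
Step 5: correct position 3: c_3 = r_3 − e = 3 − 8 ≡ 6 (mod 11). Hence c = [1, 7, 6, 0, 2].
  Check: interpolating c through the α_i gives m(x) = 8 + 8·x (degree < 2) with m(α_i) = c_i for every i, so c is indeed a codeword.


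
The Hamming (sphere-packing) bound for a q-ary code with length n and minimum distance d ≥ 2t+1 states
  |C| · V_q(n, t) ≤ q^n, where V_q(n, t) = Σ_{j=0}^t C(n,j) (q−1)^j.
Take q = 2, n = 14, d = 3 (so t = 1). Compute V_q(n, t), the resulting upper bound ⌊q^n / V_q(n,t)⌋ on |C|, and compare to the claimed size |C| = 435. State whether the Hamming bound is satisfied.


V_q(n, t) = 15, q^n = 16384, Hamming bound = 1092, |C| = 435 ≤ bound (satisfied).

Step 1: Compute V_q(n, t) = Σ_{j=0}^1 C(n, j) (q−1)^j.
  j = 0: C(14,0)·(1)^0 = 1·1 = 1.
  j = 1: C(14,1)·(1)^1 = 14·1 = 14.
  V_q(n, t) = 1 + 14 = 15.
Step 2: q^n = 2^14 = 16384.
Step 3: Hamming bound ⌊q^n / V_q(n,t)⌋ = ⌊16384/15⌋ = 1092.
Step 4: Compare |C| = 435 to 1092: satisfied.
The claimed |C| lies below the Hamming bound.


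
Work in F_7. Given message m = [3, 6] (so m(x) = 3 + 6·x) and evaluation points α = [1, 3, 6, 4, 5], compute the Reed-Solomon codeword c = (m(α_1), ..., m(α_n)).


c = [2, 0, 4, 6, 5]

Message polynomial: m(x) = 3 + 6·x (mod 7).
For each evaluation point α_i, compute m(α_i) mod 7:
  α_1 = 1: Horner steps 6 → 2, so m(1) = 2.
  α_2 = 3: Horner steps 6 → 0, so m(3) = 0.
  α_3 = 6: Horner steps 6 → 4, so m(6) = 4.
  α_4 = 4: Horner steps 6 → 6, so m(4) = 6.
  α_5 = 5: Horner steps 6 → 5, so m(5) = 5.
Codeword c = [2, 0, 4, 6, 5] ∈ F_7^5.


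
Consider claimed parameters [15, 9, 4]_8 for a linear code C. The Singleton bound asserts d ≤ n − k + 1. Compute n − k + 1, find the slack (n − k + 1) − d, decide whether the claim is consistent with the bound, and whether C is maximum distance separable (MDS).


Singleton RHS = n − k + 1 = 7, slack = 3, bound satisfied, not MDS.

Singleton bound: d ≤ n − k + 1.
Here n = 15, k = 9, so n − k + 1 = 7.
Given d = 4, check d ≤ 7: YES.
Slack = (n − k + 1) − d = 3.
The code is NOT MDS (slack = 3 > 0).
Description: the claimed parameters are [15, 9, 4]_8; such a code would be non-MDS.


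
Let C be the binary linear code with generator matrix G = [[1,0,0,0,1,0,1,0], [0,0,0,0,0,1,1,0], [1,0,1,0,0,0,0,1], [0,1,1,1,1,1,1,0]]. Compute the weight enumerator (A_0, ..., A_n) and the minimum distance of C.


Weight distribution: A_0 = 1, A_2 = 1, A_3 = 3, A_4 = 5, A_5 = 4, A_6 = 1, A_7 = 1. Minimum distance d = 2.

Enumerate all 2^4 = 16 messages m ∈ F_2^4.
For each, compute codeword c = mG in F_2^8, then tally its weight.
  m = 0000 → c = 00000000, weight = 0.
  m = 1000 → c = 10001010, weight = 3.
  m = 0100 → c = 00000110, weight = 2.
  m = 1100 → c = 10001100, weight = 3.
  m = 0010 → c = 10100001, weight = 3.
  m = 1010 → c = 00101011, weight = 4.
  m = 0110 → c = 10100111, weight = 5.
  m = 1110 → c = 00101101, weight = 4.
  m = 0001 → c = 01111110, weight = 6.
  m = 1001 → c = 11110100, weight = 5.
  m = 0101 → c = 01111000, weight = 4.
  m = 1101 → c = 11110010, weight = 5.
  m = 0011 → c = 11011111, weight = 7.
  m = 1011 → c = 01010101, weight = 4.
  m = 0111 → c = 11011001, weight = 5.
  m = 1111 → c = 01010011, weight = 4.
Tally weights:
  weight 0: 1 codewords.
  weight 2: 1 codewords.
  weight 3: 3 codewords.
  weight 4: 5 codewords.
  weight 5: 4 codewords.
  weight 6: 1 codewords.
  weight 7: 1 codewords.
Minimum distance d = smallest w > 0 with A_w > 0 = 2.
Sanity: Σ A_w = 16 = 2^4 = 16 ✓.


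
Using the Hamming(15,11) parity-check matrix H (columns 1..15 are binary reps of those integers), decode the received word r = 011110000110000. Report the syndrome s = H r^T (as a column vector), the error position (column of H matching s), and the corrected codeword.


s = (0, 0, 0, 1)^T, error position = 1, corrected codeword c = 111110000110000

Compute s = H r^T mod 2 one row at a time:
  s_1 = 0 + 0 + 1 + 1 + 0 + 0 + 0 + 0 = 2 ≡ 0 (mod 2).
  s_2 = 1 + 1 + 0 + 0 + 0 + 0 + 0 + 0 = 2 ≡ 0 (mod 2).
  s_3 = 1 + 1 + 0 + 0 + 1 + 1 + 0 + 0 = 4 ≡ 0 (mod 2).
  s_4 = 0 + 1 + 1 + 0 + 0 + 1 + 0 + 0 = 3 ≡ 1 (mod 2).
s = (0, 0, 0, 1)^T — this equals column 1 of H (binary 0001), so error is at position 1.
Correct: flip bit 1 of r = 011110000110000 to get c = 111110000110000.


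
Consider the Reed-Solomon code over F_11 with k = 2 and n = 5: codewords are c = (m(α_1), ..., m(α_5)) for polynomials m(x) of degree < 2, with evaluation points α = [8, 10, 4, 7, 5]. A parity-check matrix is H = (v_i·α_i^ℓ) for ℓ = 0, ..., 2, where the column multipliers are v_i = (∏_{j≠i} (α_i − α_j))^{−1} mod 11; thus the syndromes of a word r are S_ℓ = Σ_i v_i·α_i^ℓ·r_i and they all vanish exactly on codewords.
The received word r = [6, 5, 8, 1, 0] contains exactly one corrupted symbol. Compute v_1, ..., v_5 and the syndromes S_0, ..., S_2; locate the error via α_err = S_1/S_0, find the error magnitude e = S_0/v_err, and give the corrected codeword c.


S = (3, 4, 9), error at position 5, error magnitude e = 9, c = [6, 5, 8, 1, 2].

Step 1: column multipliers v_i = (∏_{j≠i}(α_i − α_j))^{−1} mod 11.
  i = 1 (α = 8): (8−10)(8−4)(8−7)(8−5) = (−2)·4·1·3 = −24 ≡ 9, so v_1 = 9^{−1} = 5 (mod 11).
  i = 2 (α = 10): (10−8)(10−4)(10−7)(10−5) = 2·6·3·5 = 180 ≡ 4, so v_2 = 4^{−1} = 3 (mod 11).
  i = 3 (α = 4): (4−8)(4−10)(4−7)(4−5) = (−4)·(−6)·(−3)·(−1) = 72 ≡ 6, so v_3 = 6^{−1} = 2 (mod 11).
  i = 4 (α = 7): (7−8)(7−10)(7−4)(7−5) = (−1)·(−3)·3·2 = 18 ≡ 7, so v_4 = 7^{−1} = 8 (mod 11).
  i = 5 (α = 5): (5−8)(5−10)(5−4)(5−7) = (−3)·(−5)·1·(−2) = −30 ≡ 3, so v_5 = 3^{−1} = 4 (mod 11).
  v = [5, 3, 2, 8, 4].
Step 2: syndromes of r = [6, 5, 8, 1, 0] (all sums mod 11).
  S_0 = Σ v_i r_i = 5·6 + 3·5 + 2·8 + 8·1 + 4·0 = 69 ≡ 3.
  S_1 = Σ v_i α_i r_i = 5·8·6 + 3·10·5 + 2·4·8 + 8·7·1 + 4·5·0 = 510 ≡ 4.
  α_i^2 mod 11 = [9, 1, 5, 5, 3].
  S_2 = Σ v_i α_i^2 r_i = 5·9·6 + 3·1·5 + 2·5·8 + 8·5·1 + 4·3·0 = 405 ≡ 9.
  S = (3, 4, 9) ≠ 0, so r is not a codeword (an error is present).
Step 3: locate the error. For a single error e at position i, S_ℓ = v_i·e·α_i^ℓ, so α_err = S_1/S_0.
  S_0^{−1} = 3^{−1} = 4 (mod 11), so α_err = 4·4 = 16 ≡ 5 = α_5. Error position i = 5.
  Consistency check: S_2/S_1 = 9·3 = 27 ≡ 5 = α_err ✓ (single-error assumption holds).
Step 4: error magnitude e = S_0/v_5 = S_0·∏_{j≠5}(α_5 − α_j) = 3·3 = 9 ≡ 9 (mod 11).
Step 5: correct position 5: c_5 = r_5 − e = 0 − 9 ≡ 2 (mod 11). Hence c = [6, 5, 8, 1, 2].
  Check: interpolating c through the α_i gives m(x) = 10 + 5·x (degree < 2) with m(α_i) = c_i for every i, so c is indeed a codeword.


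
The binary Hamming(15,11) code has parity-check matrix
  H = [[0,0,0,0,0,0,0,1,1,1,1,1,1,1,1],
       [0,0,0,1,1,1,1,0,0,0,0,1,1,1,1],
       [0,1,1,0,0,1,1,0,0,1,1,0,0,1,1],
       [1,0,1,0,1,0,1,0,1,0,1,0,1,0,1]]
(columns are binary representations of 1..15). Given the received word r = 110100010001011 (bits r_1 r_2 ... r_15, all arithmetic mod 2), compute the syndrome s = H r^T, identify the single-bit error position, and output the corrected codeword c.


s = (0, 0, 1, 0)^T, error position = 2, corrected codeword c = 100100010001011

Compute s = H r^T mod 2 one row at a time:
  s_1 = 1 + 0 + 0 + 0 + 1 + 0 + 1 + 1 = 4 ≡ 0 (mod 2).
  s_2 = 1 + 0 + 0 + 0 + 1 + 0 + 1 + 1 = 4 ≡ 0 (mod 2).
  s_3 = 1 + 0 + 0 + 0 + 0 + 0 + 1 + 1 = 3 ≡ 1 (mod 2).
  s_4 = 1 + 0 + 0 + 0 + 0 + 0 + 0 + 1 = 2 ≡ 0 (mod 2).
s = (0, 0, 1, 0)^T — this equals column 2 of H (binary 0010), so error is at position 2.
Correct: flip bit 2 of r = 110100010001011 to get c = 100100010001011.


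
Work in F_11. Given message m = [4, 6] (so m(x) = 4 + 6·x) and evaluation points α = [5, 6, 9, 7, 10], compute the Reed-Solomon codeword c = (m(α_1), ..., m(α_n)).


c = [1, 7, 3, 2, 9]

Message polynomial: m(x) = 4 + 6·x (mod 11).
For each evaluation point α_i, compute m(α_i) mod 11:
  α_1 = 5: Horner steps 6 → 1, so m(5) = 1.
  α_2 = 6: Horner steps 6 → 7, so m(6) = 7.
  α_3 = 9: Horner steps 6 → 3, so m(9) = 3.
  α_4 = 7: Horner steps 6 → 2, so m(7) = 2.
  α_5 = 10: Horner steps 6 → 9, so m(10) = 9.
Codeword c = [1, 7, 3, 2, 9] ∈ F_11^5.


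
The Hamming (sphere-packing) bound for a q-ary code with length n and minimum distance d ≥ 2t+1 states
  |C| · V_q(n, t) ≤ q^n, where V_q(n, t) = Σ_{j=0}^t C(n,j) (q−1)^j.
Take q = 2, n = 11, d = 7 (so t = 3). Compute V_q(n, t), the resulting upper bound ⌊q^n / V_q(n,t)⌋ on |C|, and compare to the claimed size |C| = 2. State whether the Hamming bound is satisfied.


V_q(n, t) = 232, q^n = 2048, Hamming bound = 8, |C| = 2 ≤ bound (satisfied).

Step 1: Compute V_q(n, t) = Σ_{j=0}^3 C(n, j) (q−1)^j.
  j = 0: C(11,0)·(1)^0 = 1·1 = 1.
  j = 1: C(11,1)·(1)^1 = 11·1 = 11.
  j = 2: C(11,2)·(1)^2 = 55·1 = 55.
  j = 3: C(11,3)·(1)^3 = 165·1 = 165.
  V_q(n, t) = 1 + 11 + 55 + 165 = 232.
Step 2: q^n = 2^11 = 2048.
Step 3: Hamming bound ⌊q^n / V_q(n,t)⌋ = ⌊2048/232⌋ = 8.
Step 4: Compare |C| = 2 to 8: satisfied.
The claimed |C| lies below the Hamming bound.


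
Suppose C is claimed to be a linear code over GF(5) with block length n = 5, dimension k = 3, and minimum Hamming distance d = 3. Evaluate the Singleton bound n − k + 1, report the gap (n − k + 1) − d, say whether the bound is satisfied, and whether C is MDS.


Singleton RHS = n − k + 1 = 3, slack = 0, bound satisfied, MDS.

Singleton bound: d ≤ n − k + 1.
Here n = 5, k = 3, so n − k + 1 = 3.
Given d = 3, check d ≤ 3: YES.
Slack = (n − k + 1) − d = 0.
The code is MDS (slack = 0).
Description: the claimed parameters are [5, 3, 3]_5; such a code would be MDS (meets Singleton bound).


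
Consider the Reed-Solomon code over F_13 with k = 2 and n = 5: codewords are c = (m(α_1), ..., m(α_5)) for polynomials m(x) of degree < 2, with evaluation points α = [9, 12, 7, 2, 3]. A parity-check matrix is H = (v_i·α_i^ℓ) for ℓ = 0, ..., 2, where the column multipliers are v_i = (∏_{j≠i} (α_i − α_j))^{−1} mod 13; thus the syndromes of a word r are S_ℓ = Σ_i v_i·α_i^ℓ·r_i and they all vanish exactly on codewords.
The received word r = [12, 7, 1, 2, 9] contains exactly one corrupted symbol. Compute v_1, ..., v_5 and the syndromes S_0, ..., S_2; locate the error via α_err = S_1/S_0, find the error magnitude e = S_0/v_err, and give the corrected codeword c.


S = (11, 12, 6), error at position 3, error magnitude e = 3, c = [12, 7, 11, 2, 9].

Step 1: column multipliers v_i = (∏_{j≠i}(α_i − α_j))^{−1} mod 13.
  i = 1 (α = 9): (9−12)(9−7)(9−2)(9−3) = (−3)·2·7·6 = −252 ≡ 8, so v_1 = 8^{−1} = 5 (mod 13).
  i = 2 (α = 12): (12−9)(12−7)(12−2)(12−3) = 3·5·10·9 = 1350 ≡ 11, so v_2 = 11^{−1} = 6 (mod 13).
  i = 3 (α = 7): (7−9)(7−12)(7−2)(7−3) = (−2)·(−5)·5·4 = 200 ≡ 5, so v_3 = 5^{−1} = 8 (mod 13).
  i = 4 (α = 2): (2−9)(2−12)(2−7)(2−3) = (−7)·(−10)·(−5)·(−1) = 350 ≡ 12, so v_4 = 12^{−1} = 12 (mod 13).
  i = 5 (α = 3): (3−9)(3−12)(3−7)(3−2) = (−6)·(−9)·(−4)·1 = −216 ≡ 5, so v_5 = 5^{−1} = 8 (mod 13).
  v = [5, 6, 8, 12, 8].
Step 2: syndromes of r = [12, 7, 1, 2, 9] (all sums mod 13).
  S_0 = Σ v_i r_i = 5·12 + 6·7 + 8·1 + 12·2 + 8·9 = 206 ≡ 11.
  S_1 = Σ v_i α_i r_i = 5·9·12 + 6·12·7 + 8·7·1 + 12·2·2 + 8·3·9 = 1364 ≡ 12.
  α_i^2 mod 13 = [3, 1, 10, 4, 9].
  S_2 = Σ v_i α_i^2 r_i = 5·3·12 + 6·1·7 + 8·10·1 + 12·4·2 + 8·9·9 = 1046 ≡ 6.
  S = (11, 12, 6) ≠ 0, so r is not a codeword (an error is present).
Step 3: locate the error. For a single error e at position i, S_ℓ = v_i·e·α_i^ℓ, so α_err = S_1/S_0.
  S_0^{−1} = 11^{−1} = 6 (mod 13), so α_err = 12·6 = 72 ≡ 7 = α_3. Error position i = 3.
  Consistency check: S_2/S_1 = 6·12 = 72 ≡ 7 = α_err ✓ (single-error assumption holds).
Step 4: error magnitude e = S_0/v_3 = S_0·∏_{j≠3}(α_3 − α_j) = 11·5 = 55 ≡ 3 (mod 13).
Step 5: correct position 3: c_3 = r_3 − e = 1 − 3 ≡ 11 (mod 13). Hence c = [12, 7, 11, 2, 9].
  Check: interpolating c through the α_i gives m(x) = 1 + 7·x (degree < 2) with m(α_i) = c_i for every i, so c is indeed a codeword.


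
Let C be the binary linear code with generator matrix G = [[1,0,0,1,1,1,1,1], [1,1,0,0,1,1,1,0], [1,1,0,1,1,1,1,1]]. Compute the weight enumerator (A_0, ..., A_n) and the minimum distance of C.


Weight distribution: A_0 = 1, A_1 = 1, A_2 = 1, A_3 = 1, A_4 = 1, A_5 = 1, A_6 = 1, A_7 = 1. Minimum distance d = 1.

Enumerate all 2^3 = 8 messages m ∈ F_2^3.
For each, compute codeword c = mG in F_2^8, then tally its weight.
  m = 000 → c = 00000000, weight = 0.
  m = 100 → c = 10011111, weight = 6.
  m = 010 → c = 11001110, weight = 5.
  m = 110 → c = 01010001, weight = 3.
  m = 001 → c = 11011111, weight = 7.
  m = 101 → c = 01000000, weight = 1.
  m = 011 → c = 00010001, weight = 2.
  m = 111 → c = 10001110, weight = 4.
Tally weights:
  weight 0: 1 codewords.
  weight 1: 1 codewords.
  weight 2: 1 codewords.
  weight 3: 1 codewords.
  weight 4: 1 codewords.
  weight 5: 1 codewords.
  weight 6: 1 codewords.
  weight 7: 1 codewords.
Minimum distance d = smallest w > 0 with A_w > 0 = 1.
Sanity: Σ A_w = 8 = 2^3 = 8 ✓.


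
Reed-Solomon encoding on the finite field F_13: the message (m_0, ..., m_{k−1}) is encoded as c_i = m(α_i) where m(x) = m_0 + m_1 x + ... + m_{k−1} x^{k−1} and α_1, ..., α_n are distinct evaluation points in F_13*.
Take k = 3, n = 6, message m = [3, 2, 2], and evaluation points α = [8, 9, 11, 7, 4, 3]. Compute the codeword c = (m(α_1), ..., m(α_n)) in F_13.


c = [4, 1, 7, 11, 4, 1]

Message polynomial: m(x) = 3 + 2·x + 2·x^2 (mod 13).
For each evaluation point α_i, compute m(α_i) mod 13:
  α_1 = 8: Horner steps 2 → 5 → 4, so m(8) = 4.
  α_2 = 9: Horner steps 2 → 7 → 1, so m(9) = 1.
  α_3 = 11: Horner steps 2 → 11 → 7, so m(11) = 7.
  α_4 = 7: Horner steps 2 → 3 → 11, so m(7) = 11.
  α_5 = 4: Horner steps 2 → 10 → 4, so m(4) = 4.
  α_6 = 3: Horner steps 2 → 8 → 1, so m(3) = 1.
Codeword c = [4, 1, 7, 11, 4, 1] ∈ F_13^6.


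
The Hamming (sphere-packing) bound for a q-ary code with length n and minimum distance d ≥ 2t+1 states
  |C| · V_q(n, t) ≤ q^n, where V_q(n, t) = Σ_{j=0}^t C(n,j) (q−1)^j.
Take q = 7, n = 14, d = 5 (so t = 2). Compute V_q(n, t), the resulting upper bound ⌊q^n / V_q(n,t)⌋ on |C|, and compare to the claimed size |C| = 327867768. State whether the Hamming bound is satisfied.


V_q(n, t) = 3361, q^n = 678223072849, Hamming bound = 201792047, |C| = 327867768 > bound (violated).

Step 1: Compute V_q(n, t) = Σ_{j=0}^2 C(n, j) (q−1)^j.
  j = 0: C(14,0)·(6)^0 = 1·1 = 1.
  j = 1: C(14,1)·(6)^1 = 14·6 = 84.
  j = 2: C(14,2)·(6)^2 = 91·36 = 3276.
  V_q(n, t) = 1 + 84 + 3276 = 3361.
Step 2: q^n = 7^14 = 678223072849.
Step 3: Hamming bound ⌊q^n / V_q(n,t)⌋ = ⌊678223072849/3361⌋ = 201792047.
Step 4: Compare |C| = 327867768 to 201792047: violated.
The claimed |C| lies above the Hamming bound, so no 7-ary code of length 14 with d ≥ 5 can have 327867768 codewords.


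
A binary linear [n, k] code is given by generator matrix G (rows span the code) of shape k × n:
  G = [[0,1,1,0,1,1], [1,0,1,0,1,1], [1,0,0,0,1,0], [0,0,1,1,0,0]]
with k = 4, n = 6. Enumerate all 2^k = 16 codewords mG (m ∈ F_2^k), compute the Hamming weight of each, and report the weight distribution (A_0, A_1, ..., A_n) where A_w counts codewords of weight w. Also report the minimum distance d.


Weight distribution: A_0 = 1, A_2 = 6, A_4 = 9. Minimum distance d = 2.

Enumerate all 2^4 = 16 messages m ∈ F_2^4.
For each, compute codeword c = mG in F_2^6, then tally its weight.
  m = 0000 → c = 000000, weight = 0.
  m = 1000 → c = 011011, weight = 4.
  m = 0100 → c = 101011, weight = 4.
  m = 1100 → c = 110000, weight = 2.
  m = 0010 → c = 100010, weight = 2.
  m = 1010 → c = 111001, weight = 4.
  m = 0110 → c = 001001, weight = 2.
  m = 1110 → c = 010010, weight = 2.
  m = 0001 → c = 001100, weight = 2.
  m = 1001 → c = 010111, weight = 4.
  m = 0101 → c = 100111, weight = 4.
  m = 1101 → c = 111100, weight = 4.
  m = 0011 → c = 101110, weight = 4.
  m = 1011 → c = 110101, weight = 4.
  m = 0111 → c = 000101, weight = 2.
  m = 1111 → c = 011110, weight = 4.
Tally weights:
  weight 0: 1 codewords.
  weight 2: 6 codewords.
  weight 4: 9 codewords.
Minimum distance d = smallest w > 0 with A_w > 0 = 2.
Sanity: Σ A_w = 16 = 2^4 = 16 ✓.


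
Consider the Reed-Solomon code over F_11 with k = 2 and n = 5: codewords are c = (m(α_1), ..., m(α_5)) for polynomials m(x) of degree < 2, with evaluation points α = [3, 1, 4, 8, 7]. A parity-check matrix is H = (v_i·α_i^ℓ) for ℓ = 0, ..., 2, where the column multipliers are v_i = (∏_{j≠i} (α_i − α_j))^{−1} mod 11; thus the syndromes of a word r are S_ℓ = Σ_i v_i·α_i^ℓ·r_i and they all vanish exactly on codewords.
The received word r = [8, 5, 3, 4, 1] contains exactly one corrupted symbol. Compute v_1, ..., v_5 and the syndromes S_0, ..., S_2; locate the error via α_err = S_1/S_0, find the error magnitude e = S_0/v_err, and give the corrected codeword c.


S = (2, 6, 7), error at position 1, error magnitude e = 8, c = [0, 5, 3, 4, 1].

Step 1: column multipliers v_i = (∏_{j≠i}(α_i − α_j))^{−1} mod 11.
  i = 1 (α = 3): (3−1)(3−4)(3−8)(3−7) = 2·(−1)·(−5)·(−4) = −40 ≡ 4, so v_1 = 4^{−1} = 3 (mod 11).
  i = 2 (α = 1): (1−3)(1−4)(1−8)(1−7) = (−2)·(−3)·(−7)·(−6) = 252 ≡ 10, so v_2 = 10^{−1} = 10 (mod 11).
  i = 3 (α = 4): (4−3)(4−1)(4−8)(4−7) = 1·3·(−4)·(−3) = 36 ≡ 3, so v_3 = 3^{−1} = 4 (mod 11).
  i = 4 (α = 8): (8−3)(8−1)(8−4)(8−7) = 5·7·4·1 = 140 ≡ 8, so v_4 = 8^{−1} = 7 (mod 11).
  i = 5 (α = 7): (7−3)(7−1)(7−4)(7−8) = 4·6·3·(−1) = −72 ≡ 5, so v_5 = 5^{−1} = 9 (mod 11).
  v = [3, 10, 4, 7, 9].
Step 2: syndromes of r = [8, 5, 3, 4, 1] (all sums mod 11).
  S_0 = Σ v_i r_i = 3·8 + 10·5 + 4·3 + 7·4 + 9·1 = 123 ≡ 2.
  S_1 = Σ v_i α_i r_i = 3·3·8 + 10·1·5 + 4·4·3 + 7·8·4 + 9·7·1 = 457 ≡ 6.
  α_i^2 mod 11 = [9, 1, 5, 9, 5].
  S_2 = Σ v_i α_i^2 r_i = 3·9·8 + 10·1·5 + 4·5·3 + 7·9·4 + 9·5·1 = 623 ≡ 7.
  S = (2, 6, 7) ≠ 0, so r is not a codeword (an error is present).
Step 3: locate the error. For a single error e at position i, S_ℓ = v_i·e·α_i^ℓ, so α_err = S_1/S_0.
  S_0^{−1} = 2^{−1} = 6 (mod 11), so α_err = 6·6 = 36 ≡ 3 = α_1. Error position i = 1.
  Consistency check: S_2/S_1 = 7·2 = 14 ≡ 3 = α_err ✓ (single-error assumption holds).
Step 4: error magnitude e = S_0/v_1 = S_0·∏_{j≠1}(α_1 − α_j) = 2·4 = 8 ≡ 8 (mod 11).
Step 5: correct position 1: c_1 = r_1 − e = 8 − 8 ≡ 0 (mod 11). Hence c = [0, 5, 3, 4, 1].
  Check: interpolating c through the α_i gives m(x) = 2 + 3·x (degree < 2) with m(α_i) = c_i for every i, so c is indeed a codeword.


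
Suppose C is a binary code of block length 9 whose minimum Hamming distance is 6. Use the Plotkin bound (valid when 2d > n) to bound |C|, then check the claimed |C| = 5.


Plotkin bound M ≤ 4; given |C| = 5 > bound (violated).

Check applicability: 2d = 12, n = 9.
2d − n = 3 > 0, so Plotkin applies.
Compute d/(2d−n) = 6/3 ≈ 2.0000.
⌊d/(2d−n)⌋ = 2.
Plotkin bound: M ≤ 2·2 = 4.
Given |C| = 5, check: VIOLATED.
This |C| is above the Plotkin bound, so no binary code with n = 9, d = 6 and 5 codewords exists.


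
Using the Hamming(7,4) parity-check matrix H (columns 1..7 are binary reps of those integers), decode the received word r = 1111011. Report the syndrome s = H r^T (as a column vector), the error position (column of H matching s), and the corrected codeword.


s = (1, 0, 1)^T, error position = 5, corrected codeword c = 1111111

Compute s = H r^T mod 2 one row at a time:
  s_1 = 1 + 0 + 1 + 1 = 3 ≡ 1 (mod 2).
  s_2 = 1 + 1 + 1 + 1 = 4 ≡ 0 (mod 2).
  s_3 = 1 + 1 + 0 + 1 = 3 ≡ 1 (mod 2).
s = (1, 0, 1)^T — this equals column 5 of H (binary 101), so error is at position 5.
Correct: flip bit 5 of r = 1111011 to get c = 1111111.


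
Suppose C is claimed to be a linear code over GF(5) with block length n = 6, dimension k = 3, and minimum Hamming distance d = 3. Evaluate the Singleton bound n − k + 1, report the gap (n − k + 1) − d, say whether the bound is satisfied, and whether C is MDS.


Singleton RHS = n − k + 1 = 4, slack = 1, bound satisfied, not MDS.

Singleton bound: d ≤ n − k + 1.
Here n = 6, k = 3, so n − k + 1 = 4.
Given d = 3, check d ≤ 4: YES.
Slack = (n − k + 1) − d = 1.
The code is NOT MDS (slack = 1 > 0).
Description: the claimed parameters are [6, 3, 3]_5; such a code would be non-MDS.


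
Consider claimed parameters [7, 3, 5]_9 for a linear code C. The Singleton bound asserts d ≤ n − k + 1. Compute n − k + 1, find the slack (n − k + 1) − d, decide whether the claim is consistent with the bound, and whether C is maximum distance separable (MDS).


Singleton RHS = n − k + 1 = 5, slack = 0, bound satisfied, MDS.

Singleton bound: d ≤ n − k + 1.
Here n = 7, k = 3, so n − k + 1 = 5.
Given d = 5, check d ≤ 5: YES.
Slack = (n − k + 1) − d = 0.
The code is MDS (slack = 0).
Description: the claimed parameters are [7, 3, 5]_9; such a code would be MDS (meets Singleton bound).
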